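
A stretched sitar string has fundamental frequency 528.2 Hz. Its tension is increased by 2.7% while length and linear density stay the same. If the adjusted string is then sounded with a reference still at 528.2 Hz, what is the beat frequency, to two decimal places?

For a string, f ∝ √T, so the new frequency is 528.2·√1.027 = 535.2832 Hz.
f_beat = |535.2832 − 528.2| = 7.08 Hz.

7.08 Hz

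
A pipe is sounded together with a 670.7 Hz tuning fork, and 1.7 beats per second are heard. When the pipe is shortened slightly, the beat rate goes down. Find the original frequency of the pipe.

|f − 670.7| = 1.7, so the pipe was at either 669 Hz or 672.4 Hz.
A shorter pipe has a higher fundamental; the adjustment raises the pipe's frequency.
The beat rate fell, so the adjustment moved the pipe toward 670.7 Hz — it must have started below the reference.

669 Hz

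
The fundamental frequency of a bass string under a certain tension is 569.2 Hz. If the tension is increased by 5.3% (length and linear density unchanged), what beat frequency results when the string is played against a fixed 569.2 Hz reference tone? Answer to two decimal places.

For a string, f ∝ √T, so the new frequency is 569.2·√1.053 = 584.0891 Hz.
f_beat = |584.0891 − 569.2| = 14.89 Hz.

14.89 Hz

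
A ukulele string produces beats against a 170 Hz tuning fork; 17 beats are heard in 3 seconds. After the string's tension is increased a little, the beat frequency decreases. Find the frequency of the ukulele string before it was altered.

164.3333 Hz

Beat frequency = 17/3 = 5.6667 Hz.
|f − 170| = 5.6667, so the ukulele string was at either 164.3333 Hz or 175.6667 Hz.
Higher tension means higher frequency; the adjustment raises the ukulele string's frequency.
The beat rate fell, so the adjustment moved the ukulele string toward 170 Hz — it must have started below the reference.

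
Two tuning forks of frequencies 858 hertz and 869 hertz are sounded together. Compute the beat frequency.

Beats arise from superposition of two nearby frequencies; the beat rate is |f₁ − f₂|.
|858 − 869| = 11 Hz.

11 Hz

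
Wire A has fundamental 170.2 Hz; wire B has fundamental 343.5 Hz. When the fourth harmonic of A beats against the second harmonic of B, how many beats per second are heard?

Fourth harmonic of the first: 4·170.2 = 680.8 Hz.
Second harmonic of the second: 2·343.5 = 687.0 Hz.
f_beat = |680.8 − 687.0| = 6.2 Hz.

6.2 Hz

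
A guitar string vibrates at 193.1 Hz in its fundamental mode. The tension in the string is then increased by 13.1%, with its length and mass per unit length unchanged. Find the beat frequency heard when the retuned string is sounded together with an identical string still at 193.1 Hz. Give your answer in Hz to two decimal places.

12.26 Hz

For a string, f ∝ √T, so the new frequency is 193.1·√1.131 = 205.3589 Hz.
f_beat = |205.3589 − 193.1| = 12.26 Hz.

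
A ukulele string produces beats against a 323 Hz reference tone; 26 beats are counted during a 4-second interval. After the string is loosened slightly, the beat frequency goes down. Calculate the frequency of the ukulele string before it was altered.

329.5 Hz

Beat frequency = 26/4 = 6.5 Hz.
|f − 323| = 6.5, so the ukulele string was at either 316.5 Hz or 329.5 Hz.
Reducing tension lowers a string's frequency; the adjustment lowers the ukulele string's frequency.
The beat rate fell, so the adjustment moved the ukulele string toward 323 Hz — it must have started above the reference.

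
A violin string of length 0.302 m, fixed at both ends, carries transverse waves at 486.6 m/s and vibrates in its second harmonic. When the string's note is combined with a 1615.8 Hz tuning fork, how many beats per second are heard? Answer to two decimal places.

4.54 Hz

For a string fixed at both ends, f_n = n·v/(2L) = 2·486.6/(2·0.302) = 1611.2583 Hz.
f_beat = |1611.2583 − 1615.8| = 4.54 Hz.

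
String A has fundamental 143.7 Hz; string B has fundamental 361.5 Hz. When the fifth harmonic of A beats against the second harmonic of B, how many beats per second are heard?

4.5 Hz

Fifth harmonic of the first: 5·143.7 = 718.5 Hz.
Second harmonic of the second: 2·361.5 = 723.0 Hz.
f_beat = |718.5 − 723.0| = 4.5 Hz.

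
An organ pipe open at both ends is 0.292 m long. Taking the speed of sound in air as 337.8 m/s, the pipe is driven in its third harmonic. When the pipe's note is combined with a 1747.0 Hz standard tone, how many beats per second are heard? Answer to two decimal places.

11.73 Hz

Open pipe: f_n = n·v/(2L) = 3·337.8/(2·0.292) = 1735.2740 Hz.
f_beat = |1735.2740 − 1747.0| = 11.73 Hz.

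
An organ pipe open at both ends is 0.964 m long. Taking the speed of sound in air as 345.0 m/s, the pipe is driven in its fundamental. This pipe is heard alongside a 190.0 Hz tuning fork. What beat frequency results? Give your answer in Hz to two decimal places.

Open pipe: f_n = n·v/(2L) = 1·345.0/(2·0.964) = 178.9419 Hz.
f_beat = |178.9419 − 190.0| = 11.06 Hz.

11.06 Hz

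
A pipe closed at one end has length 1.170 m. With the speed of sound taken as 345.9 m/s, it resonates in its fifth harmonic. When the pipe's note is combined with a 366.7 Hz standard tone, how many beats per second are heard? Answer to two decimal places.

Closed pipe (odd harmonics): f_n = n·v/(4L) = 5·345.9/(4·1.170) = 369.5513 Hz.
f_beat = |369.5513 − 366.7| = 2.85 Hz.

2.85 Hz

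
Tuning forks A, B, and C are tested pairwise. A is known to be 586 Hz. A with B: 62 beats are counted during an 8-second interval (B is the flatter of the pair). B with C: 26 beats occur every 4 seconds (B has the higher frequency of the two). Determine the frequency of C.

A–B: Beat frequency = 62/8 = 7.75 Hz.
B is below A, so f_B = 586 − 7.75 = 578.25 Hz.
B–C: Beat frequency = 26/4 = 6.5 Hz.
C is below B, so f_C = 578.25 − 6.5 = 571.75 Hz.

571.75 Hz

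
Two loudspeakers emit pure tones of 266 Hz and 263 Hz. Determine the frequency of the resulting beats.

f_beat = |f₁ − f₂|.
|266 − 263| = 3 Hz.

3 Hz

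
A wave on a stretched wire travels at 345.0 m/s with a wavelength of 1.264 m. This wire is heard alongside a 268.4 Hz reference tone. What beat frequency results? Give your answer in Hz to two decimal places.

Source frequency f = v/λ = 345.0/1.264 = 272.9430 Hz.
f_beat = |272.9430 − 268.4| = 4.54 Hz.

4.54 Hz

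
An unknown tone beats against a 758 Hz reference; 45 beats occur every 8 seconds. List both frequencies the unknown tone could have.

Beat frequency = 45/8 = 5.625 Hz.
|f − 758| = 5.625, so f = 758 ± 5.625.

752.375 Hz or 763.625 Hz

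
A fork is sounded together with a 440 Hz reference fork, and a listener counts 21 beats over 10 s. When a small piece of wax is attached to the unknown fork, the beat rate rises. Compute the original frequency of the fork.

Beat frequency = 21/10 = 2.1 Hz.
|f − 440| = 2.1, so the fork was at either 437.9 Hz or 442.1 Hz.
Loading a fork with wax lowers its frequency; the adjustment lowers the fork's frequency.
The beat rate rose, so the adjustment moved the fork further from 440 Hz — it was already below the reference.

437.9 Hz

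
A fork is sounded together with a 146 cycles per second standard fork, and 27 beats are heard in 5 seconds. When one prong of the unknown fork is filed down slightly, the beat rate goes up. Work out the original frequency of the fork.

Beat frequency = 27/5 = 5.4 Hz.
|f − 146| = 5.4, so the fork was at either 140.6 Hz or 151.4 Hz.
Filing a prong removes mass and raises the fork's frequency; the adjustment raises the fork's frequency.
The beat rate rose, so the adjustment moved the fork further from 146 Hz — it was already above the reference.

151.4 Hz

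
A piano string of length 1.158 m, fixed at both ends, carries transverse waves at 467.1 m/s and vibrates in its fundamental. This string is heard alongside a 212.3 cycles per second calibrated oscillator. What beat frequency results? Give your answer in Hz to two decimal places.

For a string fixed at both ends, f_n = n·v/(2L) = 1·467.1/(2·1.158) = 201.6839 Hz.
f_beat = |201.6839 − 212.3| = 10.62 Hz.

10.62 Hz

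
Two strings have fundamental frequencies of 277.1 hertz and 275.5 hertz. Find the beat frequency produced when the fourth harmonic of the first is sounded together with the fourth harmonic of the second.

Fourth harmonic of the first: 4·277.1 = 1108.4 Hz.
Fourth harmonic of the second: 4·275.5 = 1102.0 Hz.
f_beat = |1108.4 − 1102.0| = 6.4 Hz.

6.4 Hz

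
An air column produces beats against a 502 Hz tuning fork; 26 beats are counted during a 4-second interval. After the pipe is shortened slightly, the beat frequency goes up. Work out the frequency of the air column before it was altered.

508.5 Hz

Beat frequency = 26/4 = 6.5 Hz.
|f − 502| = 6.5, so the air column was at either 495.5 Hz or 508.5 Hz.
A shorter pipe has a higher fundamental; the adjustment raises the air column's frequency.
The beat rate rose, so the adjustment moved the air column further from 502 Hz — it was already above the reference.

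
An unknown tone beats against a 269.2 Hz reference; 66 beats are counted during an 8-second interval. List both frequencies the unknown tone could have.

260.95 Hz or 277.45 Hz

Beat frequency = 66/8 = 8.25 Hz.
|f − 269.2| = 8.25, so f = 269.2 ± 8.25.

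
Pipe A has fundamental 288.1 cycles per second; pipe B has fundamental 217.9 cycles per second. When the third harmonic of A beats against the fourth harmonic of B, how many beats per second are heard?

Third harmonic of the first: 3·288.1 = 864.3 Hz.
Fourth harmonic of the second: 4·217.9 = 871.6 Hz.
f_beat = |864.3 − 871.6| = 7.3 Hz.

7.3 Hz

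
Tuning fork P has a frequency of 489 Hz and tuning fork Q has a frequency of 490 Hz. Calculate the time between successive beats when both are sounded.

f_beat = |489 − 490| = 1 Hz.
Beat period T = 1 / f_beat = 1 / 1 s.

1.000 s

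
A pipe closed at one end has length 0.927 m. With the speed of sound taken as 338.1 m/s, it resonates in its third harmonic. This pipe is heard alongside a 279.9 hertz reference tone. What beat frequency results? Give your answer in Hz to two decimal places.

6.36 Hz

Closed pipe (odd harmonics): f_n = n·v/(4L) = 3·338.1/(4·0.927) = 273.5437 Hz.
f_beat = |273.5437 − 279.9| = 6.36 Hz.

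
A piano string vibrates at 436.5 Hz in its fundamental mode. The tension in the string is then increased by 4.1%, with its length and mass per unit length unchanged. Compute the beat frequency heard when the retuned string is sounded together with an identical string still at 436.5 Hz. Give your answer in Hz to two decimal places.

For a string, f ∝ √T, so the new frequency is 436.5·√1.041 = 445.3584 Hz.
f_beat = |445.3584 − 436.5| = 8.86 Hz.

8.86 Hz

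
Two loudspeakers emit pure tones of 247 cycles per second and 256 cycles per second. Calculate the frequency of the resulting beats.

9 Hz

Beats arise from superposition of two nearby frequencies; the beat rate is |f₁ − f₂|.
|247 − 256| = 9 Hz.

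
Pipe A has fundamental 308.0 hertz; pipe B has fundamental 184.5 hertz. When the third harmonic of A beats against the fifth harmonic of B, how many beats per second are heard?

Third harmonic of the first: 3·308.0 = 924.0 Hz.
Fifth harmonic of the second: 5·184.5 = 922.5 Hz.
f_beat = |924.0 − 922.5| = 1.5 Hz.

1.5 Hz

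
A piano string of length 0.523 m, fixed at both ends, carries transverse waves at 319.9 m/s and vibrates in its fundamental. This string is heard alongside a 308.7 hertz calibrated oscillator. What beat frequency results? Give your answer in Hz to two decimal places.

2.87 Hz

For a string fixed at both ends, f_n = n·v/(2L) = 1·319.9/(2·0.523) = 305.8317 Hz.
f_beat = |305.8317 − 308.7| = 2.87 Hz.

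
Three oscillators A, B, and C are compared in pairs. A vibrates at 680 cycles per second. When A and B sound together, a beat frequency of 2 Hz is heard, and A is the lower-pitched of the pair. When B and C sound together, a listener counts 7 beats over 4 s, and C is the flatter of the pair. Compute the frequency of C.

680.25 Hz

B is above A, so f_B = 680 + 2 = 682 Hz.
B–C: Beat frequency = 7/4 = 1.75 Hz.
C is below B, so f_C = 682 − 1.75 = 680.25 Hz.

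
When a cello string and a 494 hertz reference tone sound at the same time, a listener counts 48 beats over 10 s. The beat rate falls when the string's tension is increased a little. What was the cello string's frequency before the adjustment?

489.2 Hz

Beat frequency = 48/10 = 4.8 Hz.
|f − 494| = 4.8, so the cello string was at either 489.2 Hz or 498.8 Hz.
Higher tension means higher frequency; the adjustment raises the cello string's frequency.
The beat rate fell, so the adjustment moved the cello string toward 494 Hz — it must have started below the reference.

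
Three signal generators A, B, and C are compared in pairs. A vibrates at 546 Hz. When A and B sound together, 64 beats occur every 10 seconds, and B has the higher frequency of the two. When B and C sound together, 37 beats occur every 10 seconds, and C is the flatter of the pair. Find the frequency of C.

A–B: Beat frequency = 64/10 = 6.4 Hz.
B is above A, so f_B = 546 + 6.4 = 552.4 Hz.
B–C: Beat frequency = 37/10 = 3.7 Hz.
C is below B, so f_C = 552.4 − 3.7 = 548.7 Hz.

548.7 Hz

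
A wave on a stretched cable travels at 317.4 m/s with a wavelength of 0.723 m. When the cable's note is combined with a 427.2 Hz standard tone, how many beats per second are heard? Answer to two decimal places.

Source frequency f = v/λ = 317.4/0.723 = 439.0041 Hz.
f_beat = |439.0041 − 427.2| = 11.80 Hz.

11.80 Hz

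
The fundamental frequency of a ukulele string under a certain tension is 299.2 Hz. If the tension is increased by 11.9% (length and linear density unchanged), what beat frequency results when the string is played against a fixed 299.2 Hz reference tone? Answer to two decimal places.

For a string, f ∝ √T, so the new frequency is 299.2·√1.119 = 316.5021 Hz.
f_beat = |316.5021 − 299.2| = 17.30 Hz.

17.30 Hz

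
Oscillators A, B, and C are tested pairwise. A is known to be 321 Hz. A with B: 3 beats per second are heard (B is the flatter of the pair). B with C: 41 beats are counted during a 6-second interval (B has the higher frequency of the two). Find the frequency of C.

311.1667 Hz

B is below A, so f_B = 321 − 3 = 318 Hz.
B–C: Beat frequency = 41/6 = 6.8333 Hz.
C is below B, so f_C = 318 − 6.8333 = 311.1667 Hz.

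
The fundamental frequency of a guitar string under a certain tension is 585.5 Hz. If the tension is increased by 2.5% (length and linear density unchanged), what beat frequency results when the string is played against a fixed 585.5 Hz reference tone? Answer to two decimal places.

For a string, f ∝ √T, so the new frequency is 585.5·√1.025 = 592.7736 Hz.
f_beat = |592.7736 − 585.5| = 7.27 Hz.

7.27 Hz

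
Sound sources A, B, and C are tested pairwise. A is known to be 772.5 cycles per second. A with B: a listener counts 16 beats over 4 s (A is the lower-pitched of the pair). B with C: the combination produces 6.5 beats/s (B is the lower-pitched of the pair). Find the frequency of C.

A–B: Beat frequency = 16/4 = 4 Hz.
B is above A, so f_B = 772.5 + 4 = 776.5 Hz.
C is above B, so f_C = 776.5 + 6.5 = 783 Hz.

783 Hz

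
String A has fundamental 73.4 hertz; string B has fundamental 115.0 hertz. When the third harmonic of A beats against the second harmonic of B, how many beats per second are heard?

9.8 Hz

Third harmonic of the first: 3·73.4 = 220.2 Hz.
Second harmonic of the second: 2·115.0 = 230.0 Hz.
f_beat = |220.2 − 230.0| = 9.8 Hz.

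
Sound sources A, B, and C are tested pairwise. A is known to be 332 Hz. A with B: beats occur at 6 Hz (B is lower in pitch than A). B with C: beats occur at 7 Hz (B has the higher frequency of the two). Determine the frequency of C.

319 Hz

B is below A, so f_B = 332 − 6 = 326 Hz.
C is below B, so f_C = 326 − 7 = 319 Hz.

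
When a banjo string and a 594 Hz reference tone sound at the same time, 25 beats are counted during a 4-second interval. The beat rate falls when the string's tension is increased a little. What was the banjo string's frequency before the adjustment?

587.75 Hz

Beat frequency = 25/4 = 6.25 Hz.
|f − 594| = 6.25, so the banjo string was at either 587.75 Hz or 600.25 Hz.
Higher tension means higher frequency; the adjustment raises the banjo string's frequency.
The beat rate fell, so the adjustment moved the banjo string toward 594 Hz — it must have started below the reference.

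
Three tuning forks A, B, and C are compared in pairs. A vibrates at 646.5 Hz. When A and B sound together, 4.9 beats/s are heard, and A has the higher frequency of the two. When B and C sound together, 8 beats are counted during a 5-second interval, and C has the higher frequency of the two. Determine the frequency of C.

643.2 Hz

B is below A, so f_B = 646.5 − 4.9 = 641.6 Hz.
B–C: Beat frequency = 8/5 = 1.6 Hz.
C is above B, so f_C = 641.6 + 1.6 = 643.2 Hz.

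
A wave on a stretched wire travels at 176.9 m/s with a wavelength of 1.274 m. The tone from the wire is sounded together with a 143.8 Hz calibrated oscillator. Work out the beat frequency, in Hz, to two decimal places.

Source frequency f = v/λ = 176.9/1.274 = 138.8540 Hz.
f_beat = |138.8540 − 143.8| = 4.95 Hz.

4.95 Hz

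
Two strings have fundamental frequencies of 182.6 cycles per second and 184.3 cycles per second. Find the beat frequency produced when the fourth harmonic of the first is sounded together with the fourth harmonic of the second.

Fourth harmonic of the first: 4·182.6 = 730.4 Hz.
Fourth harmonic of the second: 4·184.3 = 737.2 Hz.
f_beat = |730.4 − 737.2| = 6.8 Hz.

6.8 Hz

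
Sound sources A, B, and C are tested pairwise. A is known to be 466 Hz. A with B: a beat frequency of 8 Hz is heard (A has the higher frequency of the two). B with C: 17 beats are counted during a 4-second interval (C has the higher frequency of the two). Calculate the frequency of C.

B is below A, so f_B = 466 − 8 = 458 Hz.
B–C: Beat frequency = 17/4 = 4.25 Hz.
C is above B, so f_C = 458 + 4.25 = 462.25 Hz.

462.25 Hz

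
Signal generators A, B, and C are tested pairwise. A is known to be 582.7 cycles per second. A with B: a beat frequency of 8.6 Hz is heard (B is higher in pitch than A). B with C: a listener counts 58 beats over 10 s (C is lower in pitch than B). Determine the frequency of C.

B is above A, so f_B = 582.7 + 8.6 = 591.3 Hz.
B–C: Beat frequency = 58/10 = 5.8 Hz.
C is below B, so f_C = 591.3 − 5.8 = 585.5 Hz.

585.5 Hz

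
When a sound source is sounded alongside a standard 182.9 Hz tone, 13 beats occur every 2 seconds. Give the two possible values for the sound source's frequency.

176.4 Hz or 189.4 Hz

Beat frequency = 13/2 = 6.5 Hz.
|f − 182.9| = 6.5, so f = 182.9 ± 6.5.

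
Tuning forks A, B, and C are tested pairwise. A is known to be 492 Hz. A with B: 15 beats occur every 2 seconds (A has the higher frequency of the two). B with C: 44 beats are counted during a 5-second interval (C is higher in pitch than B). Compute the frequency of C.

A–B: Beat frequency = 15/2 = 7.5 Hz.
B is below A, so f_B = 492 − 7.5 = 484.5 Hz.
B–C: Beat frequency = 44/5 = 8.8 Hz.
C is above B, so f_C = 484.5 + 8.8 = 493.3 Hz.

493.3 Hz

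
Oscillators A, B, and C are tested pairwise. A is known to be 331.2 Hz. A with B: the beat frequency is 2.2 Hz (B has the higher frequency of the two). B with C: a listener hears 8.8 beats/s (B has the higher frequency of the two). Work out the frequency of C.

324.6 Hz

B is above A, so f_B = 331.2 + 2.2 = 333.4 Hz.
C is below B, so f_C = 333.4 − 8.8 = 324.6 Hz.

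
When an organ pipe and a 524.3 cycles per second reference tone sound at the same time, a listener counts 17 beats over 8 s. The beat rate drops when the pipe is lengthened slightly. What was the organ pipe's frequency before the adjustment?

526.425 Hz

Beat frequency = 17/8 = 2.125 Hz.
|f − 524.3| = 2.125, so the organ pipe was at either 522.175 Hz or 526.425 Hz.
A longer pipe has a lower fundamental; the adjustment lowers the organ pipe's frequency.
The beat rate fell, so the adjustment moved the organ pipe toward 524.3 Hz — it must have started above the reference.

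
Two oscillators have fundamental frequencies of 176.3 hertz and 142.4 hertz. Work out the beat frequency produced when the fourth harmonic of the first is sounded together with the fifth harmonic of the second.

6.8 Hz

Fourth harmonic of the first: 4·176.3 = 705.2 Hz.
Fifth harmonic of the second: 5·142.4 = 712.0 Hz.
f_beat = |705.2 − 712.0| = 6.8 Hz.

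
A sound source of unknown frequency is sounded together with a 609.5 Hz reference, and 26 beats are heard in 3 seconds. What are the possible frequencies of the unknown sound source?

Beat frequency = 26/3 = 8.6667 Hz.
|f − 609.5| = 8.6667, so f = 609.5 ± 8.6667.

600.8333 Hz or 618.1667 Hz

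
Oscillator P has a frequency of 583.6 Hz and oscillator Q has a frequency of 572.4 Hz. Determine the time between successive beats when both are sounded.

0.089 s

f_beat = |583.6 − 572.4| = 11.2 Hz.
Beat period T = 1 / f_beat = 1 / 11.2 s.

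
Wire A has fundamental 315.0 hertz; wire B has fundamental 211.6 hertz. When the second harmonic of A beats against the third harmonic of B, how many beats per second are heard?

4.8 Hz

Second harmonic of the first: 2·315.0 = 630.0 Hz.
Third harmonic of the second: 3·211.6 = 634.8 Hz.
f_beat = |630.0 − 634.8| = 4.8 Hz.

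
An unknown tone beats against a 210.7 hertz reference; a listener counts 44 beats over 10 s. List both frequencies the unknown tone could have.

206.3 Hz or 215.1 Hz

Beat frequency = 44/10 = 4.4 Hz.
|f − 210.7| = 4.4, so f = 210.7 ± 4.4.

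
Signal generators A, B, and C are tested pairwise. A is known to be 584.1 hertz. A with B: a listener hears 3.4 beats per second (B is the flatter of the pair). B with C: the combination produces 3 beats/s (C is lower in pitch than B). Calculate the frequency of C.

577.7 Hz

B is below A, so f_B = 584.1 − 3.4 = 580.7 Hz.
C is below B, so f_C = 580.7 − 3 = 577.7 Hz.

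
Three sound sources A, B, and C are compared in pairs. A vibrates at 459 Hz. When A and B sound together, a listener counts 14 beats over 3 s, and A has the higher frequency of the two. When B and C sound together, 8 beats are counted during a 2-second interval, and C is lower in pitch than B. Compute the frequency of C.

A–B: Beat frequency = 14/3 = 4.6667 Hz.
B is below A, so f_B = 459 − 4.6667 = 454.3333 Hz.
B–C: Beat frequency = 8/2 = 4 Hz.
C is below B, so f_C = 454.3333 − 4 = 450.3333 Hz.

450.3333 Hz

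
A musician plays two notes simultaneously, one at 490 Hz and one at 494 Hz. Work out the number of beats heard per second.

4 Hz

The beat frequency equals the magnitude of the frequency difference.
|490 − 494| = 4 Hz.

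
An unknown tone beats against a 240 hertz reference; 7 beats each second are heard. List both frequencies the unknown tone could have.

|f − 240| = 7, so f = 240 ± 7.

233 Hz or 247 Hz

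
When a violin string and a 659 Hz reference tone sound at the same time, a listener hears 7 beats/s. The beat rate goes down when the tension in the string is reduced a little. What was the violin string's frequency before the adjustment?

|f − 659| = 7, so the violin string was at either 652 Hz or 666 Hz.
Lower tension means lower frequency; the adjustment lowers the violin string's frequency.
The beat rate fell, so the adjustment moved the violin string toward 659 Hz — it must have started above the reference.

666 Hz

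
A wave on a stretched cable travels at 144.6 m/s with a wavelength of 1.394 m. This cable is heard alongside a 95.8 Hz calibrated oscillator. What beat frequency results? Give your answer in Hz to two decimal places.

Source frequency f = v/λ = 144.6/1.394 = 103.7303 Hz.
f_beat = |103.7303 − 95.8| = 7.93 Hz.

7.93 Hz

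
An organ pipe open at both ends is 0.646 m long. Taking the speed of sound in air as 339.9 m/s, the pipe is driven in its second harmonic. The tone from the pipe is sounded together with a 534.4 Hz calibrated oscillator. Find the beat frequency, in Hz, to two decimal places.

Open pipe: f_n = n·v/(2L) = 2·339.9/(2·0.646) = 526.1610 Hz.
f_beat = |526.1610 − 534.4| = 8.24 Hz.

8.24 Hz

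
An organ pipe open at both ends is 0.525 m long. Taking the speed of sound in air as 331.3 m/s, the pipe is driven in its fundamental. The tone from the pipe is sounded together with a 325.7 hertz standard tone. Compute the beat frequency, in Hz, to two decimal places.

10.18 Hz

Open pipe: f_n = n·v/(2L) = 1·331.3/(2·0.525) = 315.5238 Hz.
f_beat = |315.5238 − 325.7| = 10.18 Hz.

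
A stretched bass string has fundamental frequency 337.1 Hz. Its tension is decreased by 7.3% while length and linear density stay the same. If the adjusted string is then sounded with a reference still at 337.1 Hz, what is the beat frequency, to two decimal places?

12.54 Hz

For a string, f ∝ √T, so the new frequency is 337.1·√0.927 = 324.5627 Hz.
f_beat = |324.5627 − 337.1| = 12.54 Hz.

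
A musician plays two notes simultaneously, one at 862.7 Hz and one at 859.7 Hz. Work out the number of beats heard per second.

3 Hz

The beat frequency equals the magnitude of the frequency difference.
|862.7 − 859.7| = 3 Hz.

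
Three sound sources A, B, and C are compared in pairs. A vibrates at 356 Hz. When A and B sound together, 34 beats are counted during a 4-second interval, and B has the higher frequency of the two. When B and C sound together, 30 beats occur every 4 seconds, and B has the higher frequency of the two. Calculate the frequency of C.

357 Hz

A–B: Beat frequency = 34/4 = 8.5 Hz.
B is above A, so f_B = 356 + 8.5 = 364.5 Hz.
B–C: Beat frequency = 30/4 = 7.5 Hz.
C is below B, so f_C = 364.5 − 7.5 = 357 Hz.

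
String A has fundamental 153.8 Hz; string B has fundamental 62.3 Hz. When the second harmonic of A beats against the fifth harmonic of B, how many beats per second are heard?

Second harmonic of the first: 2·153.8 = 307.6 Hz.
Fifth harmonic of the second: 5·62.3 = 311.5 Hz.
f_beat = |307.6 − 311.5| = 3.9 Hz.

3.9 Hz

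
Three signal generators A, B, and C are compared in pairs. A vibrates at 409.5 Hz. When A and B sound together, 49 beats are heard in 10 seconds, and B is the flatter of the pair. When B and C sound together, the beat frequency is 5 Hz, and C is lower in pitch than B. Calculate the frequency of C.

399.6 Hz

A–B: Beat frequency = 49/10 = 4.9 Hz.
B is below A, so f_B = 409.5 − 4.9 = 404.6 Hz.
C is below B, so f_C = 404.6 − 5 = 399.6 Hz.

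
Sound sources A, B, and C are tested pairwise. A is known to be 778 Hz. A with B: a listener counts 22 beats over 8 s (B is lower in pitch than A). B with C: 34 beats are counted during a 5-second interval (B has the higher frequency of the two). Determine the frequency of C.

A–B: Beat frequency = 22/8 = 2.75 Hz.
B is below A, so f_B = 778 − 2.75 = 775.25 Hz.
B–C: Beat frequency = 34/5 = 6.8 Hz.
C is below B, so f_C = 775.25 − 6.8 = 768.45 Hz.

768.45 Hz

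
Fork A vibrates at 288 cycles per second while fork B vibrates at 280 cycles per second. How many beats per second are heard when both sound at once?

8 Hz

The beat frequency equals the magnitude of the frequency difference.
|288 − 280| = 8 Hz.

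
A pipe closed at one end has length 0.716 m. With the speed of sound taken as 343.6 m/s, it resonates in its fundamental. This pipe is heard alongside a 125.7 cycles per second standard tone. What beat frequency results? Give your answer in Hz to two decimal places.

Closed pipe (odd harmonics): f_n = n·v/(4L) = 1·343.6/(4·0.716) = 119.9721 Hz.
f_beat = |119.9721 − 125.7| = 5.73 Hz.

5.73 Hz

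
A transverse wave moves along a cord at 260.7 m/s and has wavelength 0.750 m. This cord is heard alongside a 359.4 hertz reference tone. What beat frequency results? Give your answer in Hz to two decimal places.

11.80 Hz

Source frequency f = v/λ = 260.7/0.750 = 347.6000 Hz.
f_beat = |347.6000 − 359.4| = 11.80 Hz.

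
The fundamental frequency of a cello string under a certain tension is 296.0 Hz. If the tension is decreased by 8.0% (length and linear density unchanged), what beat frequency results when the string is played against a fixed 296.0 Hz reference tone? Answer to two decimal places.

For a string, f ∝ √T, so the new frequency is 296.0·√0.920 = 283.9132 Hz.
f_beat = |283.9132 − 296.0| = 12.09 Hz.

12.09 Hz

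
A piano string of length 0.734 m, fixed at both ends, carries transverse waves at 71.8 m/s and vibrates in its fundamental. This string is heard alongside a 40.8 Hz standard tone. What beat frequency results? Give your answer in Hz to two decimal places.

For a string fixed at both ends, f_n = n·v/(2L) = 1·71.8/(2·0.734) = 48.9101 Hz.
f_beat = |48.9101 − 40.8| = 8.11 Hz.

8.11 Hz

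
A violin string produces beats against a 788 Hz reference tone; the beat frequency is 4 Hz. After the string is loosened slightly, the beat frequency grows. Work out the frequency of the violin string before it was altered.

784 Hz

|f − 788| = 4, so the violin string was at either 784 Hz or 792 Hz.
Reducing tension lowers a string's frequency; the adjustment lowers the violin string's frequency.
The beat rate rose, so the adjustment moved the violin string further from 788 Hz — it was already below the reference.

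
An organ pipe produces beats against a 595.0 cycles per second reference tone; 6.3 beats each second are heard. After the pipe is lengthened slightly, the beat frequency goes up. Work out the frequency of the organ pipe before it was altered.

|f − 595.0| = 6.3, so the organ pipe was at either 588.7 Hz or 601.3 Hz.
A longer pipe has a lower fundamental; the adjustment lowers the organ pipe's frequency.
The beat rate rose, so the adjustment moved the organ pipe further from 595.0 Hz — it was already below the reference.

588.7 Hz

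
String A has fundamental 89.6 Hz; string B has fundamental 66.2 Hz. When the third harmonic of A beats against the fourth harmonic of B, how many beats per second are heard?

Third harmonic of the first: 3·89.6 = 268.8 Hz.
Fourth harmonic of the second: 4·66.2 = 264.8 Hz.
f_beat = |268.8 − 264.8| = 4.0 Hz.

4.0 Hz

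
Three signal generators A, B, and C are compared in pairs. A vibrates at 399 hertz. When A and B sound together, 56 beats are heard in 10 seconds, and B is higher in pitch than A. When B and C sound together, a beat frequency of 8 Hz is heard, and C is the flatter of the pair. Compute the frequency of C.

A–B: Beat frequency = 56/10 = 5.6 Hz.
B is above A, so f_B = 399 + 5.6 = 404.6 Hz.
C is below B, so f_C = 404.6 − 8 = 396.6 Hz.

396.6 Hz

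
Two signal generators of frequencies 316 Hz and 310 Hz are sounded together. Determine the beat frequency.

6 Hz

The beat frequency equals the magnitude of the frequency difference.
|316 − 310| = 6 Hz.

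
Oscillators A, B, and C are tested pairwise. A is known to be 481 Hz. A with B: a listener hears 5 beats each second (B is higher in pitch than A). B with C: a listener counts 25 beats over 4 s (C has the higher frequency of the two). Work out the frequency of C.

B is above A, so f_B = 481 + 5 = 486 Hz.
B–C: Beat frequency = 25/4 = 6.25 Hz.
C is above B, so f_C = 486 + 6.25 = 492.25 Hz.

492.25 Hz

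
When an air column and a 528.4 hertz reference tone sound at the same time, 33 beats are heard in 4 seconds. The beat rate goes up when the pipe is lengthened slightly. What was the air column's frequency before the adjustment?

Beat frequency = 33/4 = 8.25 Hz.
|f − 528.4| = 8.25, so the air column was at either 520.15 Hz or 536.65 Hz.
A longer pipe has a lower fundamental; the adjustment lowers the air column's frequency.
The beat rate rose, so the adjustment moved the air column further from 528.4 Hz — it was already below the reference.

520.15 Hz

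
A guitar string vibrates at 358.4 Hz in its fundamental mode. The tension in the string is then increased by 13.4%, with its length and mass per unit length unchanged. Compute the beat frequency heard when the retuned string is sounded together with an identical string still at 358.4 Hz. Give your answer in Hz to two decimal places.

23.26 Hz

For a string, f ∝ √T, so the new frequency is 358.4·√1.134 = 381.6581 Hz.
f_beat = |381.6581 − 358.4| = 23.26 Hz.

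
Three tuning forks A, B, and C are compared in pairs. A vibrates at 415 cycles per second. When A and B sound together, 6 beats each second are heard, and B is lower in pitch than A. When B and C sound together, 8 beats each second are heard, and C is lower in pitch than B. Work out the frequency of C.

B is below A, so f_B = 415 − 6 = 409 Hz.
C is below B, so f_C = 409 − 8 = 401 Hz.

401 Hz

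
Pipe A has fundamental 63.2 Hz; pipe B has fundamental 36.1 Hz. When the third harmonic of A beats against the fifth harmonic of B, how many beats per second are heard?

Third harmonic of the first: 3·63.2 = 189.6 Hz.
Fifth harmonic of the second: 5·36.1 = 180.5 Hz.
f_beat = |189.6 − 180.5| = 9.1 Hz.

9.1 Hz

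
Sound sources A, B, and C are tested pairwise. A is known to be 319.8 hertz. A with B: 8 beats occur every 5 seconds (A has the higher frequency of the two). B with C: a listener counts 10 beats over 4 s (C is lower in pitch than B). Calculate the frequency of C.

315.7 Hz

A–B: Beat frequency = 8/5 = 1.6 Hz.
B is below A, so f_B = 319.8 − 1.6 = 318.2 Hz.
B–C: Beat frequency = 10/4 = 2.5 Hz.
C is below B, so f_C = 318.2 − 2.5 = 315.7 Hz.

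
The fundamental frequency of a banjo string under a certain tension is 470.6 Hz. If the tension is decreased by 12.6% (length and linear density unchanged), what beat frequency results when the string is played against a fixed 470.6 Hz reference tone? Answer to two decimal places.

30.65 Hz

For a string, f ∝ √T, so the new frequency is 470.6·√0.874 = 439.9544 Hz.
f_beat = |439.9544 − 470.6| = 30.65 Hz.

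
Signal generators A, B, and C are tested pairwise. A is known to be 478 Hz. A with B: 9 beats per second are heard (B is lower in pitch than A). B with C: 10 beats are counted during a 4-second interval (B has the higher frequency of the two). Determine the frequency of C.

B is below A, so f_B = 478 − 9 = 469 Hz.
B–C: Beat frequency = 10/4 = 2.5 Hz.
C is below B, so f_C = 469 − 2.5 = 466.5 Hz.

466.5 Hz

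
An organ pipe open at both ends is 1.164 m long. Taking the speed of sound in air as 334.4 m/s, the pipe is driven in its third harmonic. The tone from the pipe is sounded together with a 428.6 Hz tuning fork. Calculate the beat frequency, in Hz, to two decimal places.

2.33 Hz

Open pipe: f_n = n·v/(2L) = 3·334.4/(2·1.164) = 430.9278 Hz.
f_beat = |430.9278 − 428.6| = 2.33 Hz.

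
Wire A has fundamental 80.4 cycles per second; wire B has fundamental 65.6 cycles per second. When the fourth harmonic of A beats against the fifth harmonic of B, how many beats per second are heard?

6.4 Hz

Fourth harmonic of the first: 4·80.4 = 321.6 Hz.
Fifth harmonic of the second: 5·65.6 = 328.0 Hz.
f_beat = |321.6 − 328.0| = 6.4 Hz.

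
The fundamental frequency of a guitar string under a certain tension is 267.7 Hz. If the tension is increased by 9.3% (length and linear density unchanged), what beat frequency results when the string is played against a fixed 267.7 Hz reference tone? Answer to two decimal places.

For a string, f ∝ √T, so the new frequency is 267.7·√1.093 = 279.8714 Hz.
f_beat = |279.8714 − 267.7| = 12.17 Hz.

12.17 Hz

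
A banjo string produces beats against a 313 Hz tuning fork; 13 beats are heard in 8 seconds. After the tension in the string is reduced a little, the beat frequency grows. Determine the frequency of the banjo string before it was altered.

311.375 Hz

Beat frequency = 13/8 = 1.625 Hz.
|f − 313| = 1.625, so the banjo string was at either 311.375 Hz or 314.625 Hz.
Lower tension means lower frequency; the adjustment lowers the banjo string's frequency.
The beat rate rose, so the adjustment moved the banjo string further from 313 Hz — it was already below the reference.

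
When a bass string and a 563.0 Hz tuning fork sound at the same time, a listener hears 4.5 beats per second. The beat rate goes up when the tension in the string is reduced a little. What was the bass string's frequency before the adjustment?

558.5 Hz

|f − 563.0| = 4.5, so the bass string was at either 558.5 Hz or 567.5 Hz.
Lower tension means lower frequency; the adjustment lowers the bass string's frequency.
The beat rate rose, so the adjustment moved the bass string further from 563.0 Hz — it was already below the reference.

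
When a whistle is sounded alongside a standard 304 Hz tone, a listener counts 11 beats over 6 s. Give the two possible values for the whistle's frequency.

302.1667 Hz or 305.8333 Hz

Beat frequency = 11/6 = 1.8333 Hz.
|f − 304| = 1.8333, so f = 304 ± 1.8333.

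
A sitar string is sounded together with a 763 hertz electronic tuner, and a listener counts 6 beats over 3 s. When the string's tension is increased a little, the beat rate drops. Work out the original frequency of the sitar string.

761 Hz

Beat frequency = 6/3 = 2 Hz.
|f − 763| = 2, so the sitar string was at either 761 Hz or 765 Hz.
Higher tension means higher frequency; the adjustment raises the sitar string's frequency.
The beat rate fell, so the adjustment moved the sitar string toward 763 Hz — it must have started below the reference.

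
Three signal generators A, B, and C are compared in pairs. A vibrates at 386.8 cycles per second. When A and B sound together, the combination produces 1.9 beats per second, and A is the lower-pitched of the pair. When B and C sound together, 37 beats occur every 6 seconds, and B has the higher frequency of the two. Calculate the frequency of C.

382.5333 Hz

B is above A, so f_B = 386.8 + 1.9 = 388.7 Hz.
B–C: Beat frequency = 37/6 = 6.1667 Hz.
C is below B, so f_C = 388.7 − 6.1667 = 382.5333 Hz.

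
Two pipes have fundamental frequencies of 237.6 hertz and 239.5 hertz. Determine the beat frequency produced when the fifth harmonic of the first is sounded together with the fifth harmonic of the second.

Fifth harmonic of the first: 5·237.6 = 1188.0 Hz.
Fifth harmonic of the second: 5·239.5 = 1197.5 Hz.
f_beat = |1188.0 − 1197.5| = 9.5 Hz.

9.5 Hz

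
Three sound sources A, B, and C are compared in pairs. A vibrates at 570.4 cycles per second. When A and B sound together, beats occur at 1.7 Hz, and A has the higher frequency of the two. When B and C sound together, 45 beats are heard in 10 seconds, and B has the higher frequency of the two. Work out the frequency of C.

564.2 Hz

B is below A, so f_B = 570.4 − 1.7 = 568.7 Hz.
B–C: Beat frequency = 45/10 = 4.5 Hz.
C is below B, so f_C = 568.7 − 4.5 = 564.2 Hz.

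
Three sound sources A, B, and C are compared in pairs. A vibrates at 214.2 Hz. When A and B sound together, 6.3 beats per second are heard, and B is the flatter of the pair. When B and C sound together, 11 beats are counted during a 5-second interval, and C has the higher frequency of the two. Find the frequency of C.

B is below A, so f_B = 214.2 − 6.3 = 207.9 Hz.
B–C: Beat frequency = 11/5 = 2.2 Hz.
C is above B, so f_C = 207.9 + 2.2 = 210.1 Hz.

210.1 Hz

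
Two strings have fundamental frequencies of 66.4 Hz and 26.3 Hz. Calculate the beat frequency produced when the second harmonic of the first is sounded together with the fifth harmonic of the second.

Second harmonic of the first: 2·66.4 = 132.8 Hz.
Fifth harmonic of the second: 5·26.3 = 131.5 Hz.
f_beat = |132.8 − 131.5| = 1.3 Hz.

1.3 Hz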